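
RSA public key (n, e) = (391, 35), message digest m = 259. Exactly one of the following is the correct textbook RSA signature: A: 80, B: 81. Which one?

B

Candidate A: 80^2 = 6400 ≡ 144; 80^4 ≡ 144^2 = 20736 ≡ 13; 80^8 ≡ 13^2 = 169; 80^16 ≡ 169^2 = 28561 ≡ 18; 80^32 ≡ 18^2 = 324; 35 = 32 + 2 + 1, so 80^35 ≡ 324·144·80 ≡ 385 (mod 391)
Candidate B: 81^2 = 6561 ≡ 305; 81^4 ≡ 305^2 = 93025 ≡ 358; 81^8 ≡ 358^2 = 128164 ≡ 307; 81^16 ≡ 307^2 = 94249 ≡ 18; 81^32 ≡ 18^2 = 324; 35 = 32 + 2 + 1, so 81^35 ≡ 324·305·81 ≡ 259 (mod 391)
  → matches m = 259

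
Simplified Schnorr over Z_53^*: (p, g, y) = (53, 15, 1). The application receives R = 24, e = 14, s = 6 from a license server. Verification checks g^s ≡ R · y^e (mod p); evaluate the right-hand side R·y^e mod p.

1^2 = 1
1^4 ≡ 1^2 = 1
1^8 ≡ 1^2 = 1
14 = 8 + 4 + 2, so 1^14 ≡ 1·1·1 ≡ 1 (mod 53)
R · y^e ≡ 24·1 = 24 ≡ 24 (mod 53)

24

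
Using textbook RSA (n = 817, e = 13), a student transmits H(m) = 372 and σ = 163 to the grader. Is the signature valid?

Squares mod 817: σ^1≡163, σ^2≡425, σ^4≡68, σ^8≡539
13 = 8 + 4 + 1, so σ^13 ≡ 539·68·163 ≡ 372 (mod 817)
Since 372 equals the digest 372, verification succeeds.

valid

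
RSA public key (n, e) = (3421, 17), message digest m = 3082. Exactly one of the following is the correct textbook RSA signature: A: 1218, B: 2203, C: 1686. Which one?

Candidate A: Squares mod 3421: 1218^1≡1218, 1218^2≡2231, 1218^4≡3227, 1218^8≡5, 1218^16≡25; 17 = 16 + 1, so 1218^17 ≡ 25·1218 ≡ 3082 (mod 3421)
  → matches m = 3082
Candidate B: Squares mod 3421: 2203^1≡2203, 2203^2≡2231, 2203^4≡3227, 2203^8≡5, 2203^16≡25; 17 = 16 + 1, so 2203^17 ≡ 25·2203 ≡ 339 (mod 3421)
Candidate C: Squares mod 3421: 1686^1≡1686, 1686^2≡3166, 1686^4≡26, 1686^8≡676, 1686^16≡1983; 17 = 16 + 1, so 1686^17 ≡ 1983·1686 ≡ 1021 (mod 3421)

A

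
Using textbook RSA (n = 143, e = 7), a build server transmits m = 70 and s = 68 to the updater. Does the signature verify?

does not verify

s^7 mod 143 = 29
29 ≠ 70, so verification fails.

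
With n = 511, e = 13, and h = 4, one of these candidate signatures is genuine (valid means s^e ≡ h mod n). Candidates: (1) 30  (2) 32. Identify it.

2

Candidate 1: 30^2 = 900 ≡ 389; 30^4 ≡ 389^2 = 151321 ≡ 65; 30^8 ≡ 65^2 = 4225 ≡ 137; 13 = 8 + 4 + 1, so 30^13 ≡ 137·65·30 ≡ 408 (mod 511)
Candidate 2: 32^2 = 1024 ≡ 2; 32^4 ≡ 2^2 = 4; 32^8 ≡ 4^2 = 16; 13 = 8 + 4 + 1, so 32^13 ≡ 16·4·32 ≡ 4 (mod 511)
  → matches h = 4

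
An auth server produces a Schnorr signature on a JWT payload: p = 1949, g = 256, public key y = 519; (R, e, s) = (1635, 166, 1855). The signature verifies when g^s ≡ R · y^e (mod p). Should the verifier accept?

g^s mod p:
256^2 = 65536 ≡ 1219
256^4 ≡ 1219^2 = 1485961 ≡ 823
256^8 ≡ 823^2 = 677329 ≡ 1026
256^16 ≡ 1026^2 = 1052676 ≡ 216
256^32 ≡ 216^2 = 46656 ≡ 1829
256^64 ≡ 1829^2 = 3345241 ≡ 757
256^128 ≡ 757^2 = 573049 ≡ 43
256^256 ≡ 43^2 = 1849
256^512 ≡ 1849^2 = 3418801 ≡ 255
256^1024 ≡ 255^2 = 65025 ≡ 708
1855 = 1024 + 512 + 256 + 32 + 16 + 8 + 4 + 2 + 1, so 256^1855 ≡ 708·255·1849·1829·216·1026·823·1219·256 ≡ 644 (mod 1949)
R · y^e mod p:
519^2 = 269361 ≡ 399
519^4 ≡ 399^2 = 159201 ≡ 1332
519^8 ≡ 1332^2 = 1774224 ≡ 634
519^16 ≡ 634^2 = 401956 ≡ 462
519^32 ≡ 462^2 = 213444 ≡ 1003
519^64 ≡ 1003^2 = 1006009 ≡ 325
519^128 ≡ 325^2 = 105625 ≡ 379
166 = 128 + 32 + 4 + 2, so 519^166 ≡ 379·1003·1332·399 ≡ 736 (mod 1949)
1635·736 = 1203360 ≡ 827 (mod 1949)
644 ≠ 827; the check fails.

reject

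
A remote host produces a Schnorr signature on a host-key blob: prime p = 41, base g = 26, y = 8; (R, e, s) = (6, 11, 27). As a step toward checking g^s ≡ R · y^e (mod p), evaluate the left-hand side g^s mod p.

34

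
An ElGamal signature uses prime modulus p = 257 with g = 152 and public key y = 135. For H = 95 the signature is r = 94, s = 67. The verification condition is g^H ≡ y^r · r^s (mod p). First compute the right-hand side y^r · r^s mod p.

142

135^2 = 18225 ≡ 235
135^4 ≡ 235^2 = 55225 ≡ 227
135^8 ≡ 227^2 = 51529 ≡ 129
135^16 ≡ 129^2 = 16641 ≡ 193
135^32 ≡ 193^2 = 37249 ≡ 241
135^64 ≡ 241^2 = 58081 ≡ 256
94 = 64 + 16 + 8 + 4 + 2, so 135^94 ≡ 256·193·129·227·235 ≡ 46 (mod 257)
94^2 = 8836 ≡ 98
94^4 ≡ 98^2 = 9604 ≡ 95
94^8 ≡ 95^2 = 9025 ≡ 30
94^16 ≡ 30^2 = 900 ≡ 129
94^32 ≡ 129^2 = 16641 ≡ 193
94^64 ≡ 193^2 = 37249 ≡ 241
67 = 64 + 2 + 1, so 94^67 ≡ 241·98·94 ≡ 126 (mod 257)
y^r · r^s ≡ 46·126 = 5796 ≡ 142 (mod 257)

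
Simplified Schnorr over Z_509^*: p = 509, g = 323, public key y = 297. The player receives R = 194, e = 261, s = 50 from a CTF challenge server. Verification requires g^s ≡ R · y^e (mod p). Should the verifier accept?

accept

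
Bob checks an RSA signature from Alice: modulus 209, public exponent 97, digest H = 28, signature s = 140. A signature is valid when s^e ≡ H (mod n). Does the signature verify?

s^97 mod 209 = 178
178 ≠ 28, so verification fails.

does not verify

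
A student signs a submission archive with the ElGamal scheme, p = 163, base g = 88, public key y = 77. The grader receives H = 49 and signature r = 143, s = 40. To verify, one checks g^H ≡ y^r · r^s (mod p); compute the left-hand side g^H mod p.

160

Squares mod 163: 88^1≡88, 88^2≡83, 88^4≡43, 88^8≡56, 88^16≡39, 88^32≡54
49 = 32 + 16 + 1, so 88^49 ≡ 54·39·88 ≡ 160 (mod 163)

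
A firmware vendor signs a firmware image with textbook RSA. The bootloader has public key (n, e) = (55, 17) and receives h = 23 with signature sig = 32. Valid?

sig^2 ≡ 32^2 = 1024 ≡ 34
sig^4 ≡ 34^2 = 1156 ≡ 1
sig^8 ≡ 1^2 = 1
sig^16 ≡ 1^2 = 1
17 = 16 + 1, so sig^17 ≡ 1·32 ≡ 32 (mod 55)
sig^17 mod 55 = 32, but h = 23.

no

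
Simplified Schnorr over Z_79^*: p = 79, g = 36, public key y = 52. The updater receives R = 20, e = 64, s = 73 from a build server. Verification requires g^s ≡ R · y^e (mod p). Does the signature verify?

g^s mod p:
36^2 = 1296 ≡ 32
36^4 ≡ 32^2 = 1024 ≡ 76
36^8 ≡ 76^2 = 5776 ≡ 9
36^16 ≡ 9^2 = 81 ≡ 2
36^32 ≡ 2^2 = 4
36^64 ≡ 4^2 = 16
73 = 64 + 8 + 1, so 36^73 ≡ 16·9·36 ≡ 49 (mod 79)
R · y^e mod p:
52^2 = 2704 ≡ 18
52^4 ≡ 18^2 = 324 ≡ 8
52^8 ≡ 8^2 = 64
52^16 ≡ 64^2 = 4096 ≡ 67
52^32 ≡ 67^2 = 4489 ≡ 65
52^64 ≡ 65^2 = 4225 ≡ 38
20·38 = 760 ≡ 49 (mod 79)
49 ≡ 49 (mod 79); signature holds.

verifies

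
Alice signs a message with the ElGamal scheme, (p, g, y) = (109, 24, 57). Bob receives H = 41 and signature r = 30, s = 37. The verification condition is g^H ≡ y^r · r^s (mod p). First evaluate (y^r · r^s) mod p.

62

57^2 = 3249 ≡ 88
57^4 ≡ 88^2 = 7744 ≡ 5
57^8 ≡ 5^2 = 25
57^16 ≡ 25^2 = 625 ≡ 80
30 = 16 + 8 + 4 + 2, so 57^30 ≡ 80·25·5·88 ≡ 43 (mod 109)
30^2 = 900 ≡ 28
30^4 ≡ 28^2 = 784 ≡ 21
30^8 ≡ 21^2 = 441 ≡ 5
30^16 ≡ 5^2 = 25
30^32 ≡ 25^2 = 625 ≡ 80
37 = 32 + 4 + 1, so 30^37 ≡ 80·21·30 ≡ 42 (mod 109)
y^r · r^s ≡ 43·42 = 1806 ≡ 62 (mod 109)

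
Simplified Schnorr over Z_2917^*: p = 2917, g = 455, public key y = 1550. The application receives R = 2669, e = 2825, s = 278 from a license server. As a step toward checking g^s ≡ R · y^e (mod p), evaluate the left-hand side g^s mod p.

Squares mod 2917: 455^1≡455, 455^2≡2835, 455^4≡890, 455^8≡1593, 455^16≡2776, 455^32≡2379, 455^64≡661, 455^128≡2288, 455^256≡1846
278 = 256 + 16 + 4 + 2, so 455^278 ≡ 1846·2776·890·2835 ≡ 2011 (mod 2917)

2011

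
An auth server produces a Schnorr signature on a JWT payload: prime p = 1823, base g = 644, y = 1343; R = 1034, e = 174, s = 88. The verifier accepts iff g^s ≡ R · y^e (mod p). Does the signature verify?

g^s mod p:
644^2 = 414736 ≡ 915
644^4 ≡ 915^2 = 837225 ≡ 468
644^8 ≡ 468^2 = 219024 ≡ 264
644^16 ≡ 264^2 = 69696 ≡ 422
644^32 ≡ 422^2 = 178084 ≡ 1253
644^64 ≡ 1253^2 = 1570009 ≡ 406
88 = 64 + 16 + 8, so 644^88 ≡ 406·422·264 ≡ 1195 (mod 1823)
R · y^e mod p:
1343^2 = 1803649 ≡ 702
1343^4 ≡ 702^2 = 492804 ≡ 594
1343^8 ≡ 594^2 = 352836 ≡ 997
1343^16 ≡ 997^2 = 994009 ≡ 474
1343^32 ≡ 474^2 = 224676 ≡ 447
1343^64 ≡ 447^2 = 199809 ≡ 1102
1343^128 ≡ 1102^2 = 1214404 ≡ 286
174 = 128 + 32 + 8 + 4 + 2, so 1343^174 ≡ 286·447·997·594·702 ≡ 32 (mod 1823)
1034·32 = 33088 ≡ 274 (mod 1823)
1195 ≠ 274; the check fails.

does not verify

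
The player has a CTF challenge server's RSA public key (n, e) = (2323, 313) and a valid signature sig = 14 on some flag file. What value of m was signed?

sig^2 ≡ 14^2 = 196
sig^4 ≡ 196^2 = 38416 ≡ 1248
sig^8 ≡ 1248^2 = 1557504 ≡ 1094
sig^16 ≡ 1094^2 = 1196836 ≡ 491
sig^32 ≡ 491^2 = 241081 ≡ 1812
sig^64 ≡ 1812^2 = 3283344 ≡ 945
sig^128 ≡ 945^2 = 893025 ≡ 993
sig^256 ≡ 993^2 = 986049 ≡ 1097
313 = 256 + 32 + 16 + 8 + 1, so sig^313 ≡ 1097·1812·491·1094·14 ≡ 1027 (mod 2323)

1027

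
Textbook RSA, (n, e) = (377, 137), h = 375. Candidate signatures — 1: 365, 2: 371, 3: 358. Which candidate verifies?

Candidate 1: Squares mod 377: 365^1≡365, 365^2≡144, 365^4≡1, 365^8≡1, 365^16≡1, 365^32≡1, 365^64≡1, 365^128≡1; 137 = 128 + 8 + 1, so 365^137 ≡ 1·1·365 ≡ 365 (mod 377)
Candidate 2: Squares mod 377: 371^1≡371, 371^2≡36, 371^4≡165, 371^8≡81, 371^16≡152, 371^32≡107, 371^64≡139, 371^128≡94; 137 = 128 + 8 + 1, so 371^137 ≡ 94·81·371 ≡ 310 (mod 377)
Candidate 3: Squares mod 377: 358^1≡358, 358^2≡361, 358^4≡256, 358^8≡315, 358^16≡74, 358^32≡198, 358^64≡373, 358^128≡16; 137 = 128 + 8 + 1, so 358^137 ≡ 16·315·358 ≡ 375 (mod 377)
  → matches h = 375

3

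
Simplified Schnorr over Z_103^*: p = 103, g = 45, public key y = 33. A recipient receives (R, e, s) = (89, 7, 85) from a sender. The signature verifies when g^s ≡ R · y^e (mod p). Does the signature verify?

verifies

g^s mod p:
Squares mod 103: 45^1≡45, 45^2≡68, 45^4≡92, 45^8≡18, 45^16≡15, 45^32≡19, 45^64≡52
85 = 64 + 16 + 4 + 1, so 45^85 ≡ 52·15·92·45 ≡ 47 (mod 103)
R · y^e mod p:
Squares mod 103: 33^1≡33, 33^2≡59, 33^4≡82
7 = 4 + 2 + 1, so 33^7 ≡ 82·59·33 ≡ 4 (mod 103)
89·4 = 356 ≡ 47 (mod 103)
47 ≡ 47 (mod 103); signature holds.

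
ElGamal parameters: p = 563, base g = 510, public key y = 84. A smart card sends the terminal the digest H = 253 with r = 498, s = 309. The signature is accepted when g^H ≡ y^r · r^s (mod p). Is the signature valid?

Left side g^H mod p:
Squares mod 563: 510^1≡510, 510^2≡557, 510^4≡36, 510^8≡170, 510^16≡187, 510^32≡63, 510^64≡28, 510^128≡221
253 = 128 + 64 + 32 + 16 + 8 + 4 + 1, so 510^253 ≡ 221·28·63·187·170·36·510 ≡ 81 (mod 563)
Right side y^r · r^s mod p:
Squares mod 563: 84^1≡84, 84^2≡300, 84^4≡483, 84^8≡207, 84^16≡61, 84^32≡343, 84^64≡545, 84^128≡324, 84^256≡258
498 = 256 + 128 + 64 + 32 + 16 + 2, so 84^498 ≡ 258·324·545·343·61·300 ≡ 344 (mod 563)
Squares mod 563: 498^1≡498, 498^2≡284, 498^4≡147, 498^8≡215, 498^16≡59, 498^32≡103, 498^64≡475, 498^128≡425, 498^256≡465
309 = 256 + 32 + 16 + 4 + 1, so 498^309 ≡ 465·103·59·147·498 ≡ 39 (mod 563)
344·39 = 13416 ≡ 467 (mod 563)
81 ≠ 467, so verification fails.

invalid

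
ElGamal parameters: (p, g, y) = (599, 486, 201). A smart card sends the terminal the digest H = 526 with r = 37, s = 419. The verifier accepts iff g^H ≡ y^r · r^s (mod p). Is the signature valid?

valid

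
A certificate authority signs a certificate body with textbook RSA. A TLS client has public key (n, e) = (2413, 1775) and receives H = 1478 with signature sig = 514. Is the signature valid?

invalid

Squares mod 2413: sig^1≡514, sig^2≡1179, sig^4≡153, sig^8≡1692, sig^16≡1046, sig^32≡1027, sig^64≡248, sig^128≡1179, sig^256≡153, sig^512≡1692, sig^1024≡1046
1775 = 1024 + 512 + 128 + 64 + 32 + 8 + 4 + 2 + 1, so sig^1775 ≡ 1046·1692·1179·248·1027·1692·153·1179·514 ≡ 1236 (mod 2413)
sig^1775 mod 2413 = 1236, but H = 1478.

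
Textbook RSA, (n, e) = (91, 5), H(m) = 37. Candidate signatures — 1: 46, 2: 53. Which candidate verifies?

Candidate 1: 46^2 = 2116 ≡ 23; 46^4 ≡ 23^2 = 529 ≡ 74; 5 = 4 + 1, so 46^5 ≡ 74·46 ≡ 37 (mod 91)
  → matches H(m) = 37
Candidate 2: 53^2 = 2809 ≡ 79; 53^4 ≡ 79^2 = 6241 ≡ 53; 5 = 4 + 1, so 53^5 ≡ 53·53 ≡ 79 (mod 91)

1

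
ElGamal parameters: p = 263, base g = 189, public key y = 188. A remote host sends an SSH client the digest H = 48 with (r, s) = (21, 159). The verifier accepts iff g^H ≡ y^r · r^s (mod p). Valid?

yes

Left side g^H mod p:
189^2 = 35721 ≡ 216
189^4 ≡ 216^2 = 46656 ≡ 105
189^8 ≡ 105^2 = 11025 ≡ 242
189^16 ≡ 242^2 = 58564 ≡ 178
189^32 ≡ 178^2 = 31684 ≡ 124
48 = 32 + 16, so 189^48 ≡ 124·178 ≡ 243 (mod 263)
Right side y^r · r^s mod p:
188^2 = 35344 ≡ 102
188^4 ≡ 102^2 = 10404 ≡ 147
188^8 ≡ 147^2 = 21609 ≡ 43
188^16 ≡ 43^2 = 1849 ≡ 8
21 = 16 + 4 + 1, so 188^21 ≡ 8·147·188 ≡ 168 (mod 263)
21^2 = 441 ≡ 178
21^4 ≡ 178^2 = 31684 ≡ 124
21^8 ≡ 124^2 = 15376 ≡ 122
21^16 ≡ 122^2 = 14884 ≡ 156
21^32 ≡ 156^2 = 24336 ≡ 140
21^64 ≡ 140^2 = 19600 ≡ 138
21^128 ≡ 138^2 = 19044 ≡ 108
159 = 128 + 16 + 8 + 4 + 2 + 1, so 21^159 ≡ 108·156·122·124·178·21 ≡ 194 (mod 263)
168·194 = 32592 ≡ 243 (mod 263)
243 ≡ 243 (mod 263), so the signature is genuine.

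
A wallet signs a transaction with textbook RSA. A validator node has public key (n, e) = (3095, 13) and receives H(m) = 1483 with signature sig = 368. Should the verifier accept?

sig^2 ≡ 368^2 = 135424 ≡ 2339
sig^4 ≡ 2339^2 = 5470921 ≡ 2056
sig^8 ≡ 2056^2 = 4227136 ≡ 2461
13 = 8 + 4 + 1, so sig^13 ≡ 2461·2056·368 ≡ 1483 (mod 3095)
Since 1483 equals the digest 1483, verification succeeds.

accept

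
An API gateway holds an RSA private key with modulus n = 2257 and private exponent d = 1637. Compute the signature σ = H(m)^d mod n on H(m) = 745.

(H(m))^2 ≡ 745^2 = 555025 ≡ 2060
(H(m))^4 ≡ 2060^2 = 4243600 ≡ 440
(H(m))^8 ≡ 440^2 = 193600 ≡ 1755
(H(m))^16 ≡ 1755^2 = 3080025 ≡ 1477
(H(m))^32 ≡ 1477^2 = 2181529 ≡ 1267
(H(m))^64 ≡ 1267^2 = 1605289 ≡ 562
(H(m))^128 ≡ 562^2 = 315844 ≡ 2121
(H(m))^256 ≡ 2121^2 = 4498641 ≡ 440
(H(m))^512 ≡ 440^2 = 193600 ≡ 1755
(H(m))^1024 ≡ 1755^2 = 3080025 ≡ 1477
1637 = 1024 + 512 + 64 + 32 + 4 + 1, so (H(m))^1637 ≡ 1477·1755·562·1267·440·745 ≡ 1206 (mod 2257)

1206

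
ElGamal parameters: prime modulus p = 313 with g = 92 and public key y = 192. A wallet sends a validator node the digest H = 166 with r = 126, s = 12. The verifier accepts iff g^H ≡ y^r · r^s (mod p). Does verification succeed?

fails

Left side g^H mod p:
92^2 = 8464 ≡ 13
92^4 ≡ 13^2 = 169
92^8 ≡ 169^2 = 28561 ≡ 78
92^16 ≡ 78^2 = 6084 ≡ 137
92^32 ≡ 137^2 = 18769 ≡ 302
92^64 ≡ 302^2 = 91204 ≡ 121
92^128 ≡ 121^2 = 14641 ≡ 243
166 = 128 + 32 + 4 + 2, so 92^166 ≡ 243·302·169·13 ≡ 238 (mod 313)
Right side y^r · r^s mod p:
192^2 = 36864 ≡ 243
192^4 ≡ 243^2 = 59049 ≡ 205
192^8 ≡ 205^2 = 42025 ≡ 83
192^16 ≡ 83^2 = 6889 ≡ 3
192^32 ≡ 3^2 = 9
192^64 ≡ 9^2 = 81
126 = 64 + 32 + 16 + 8 + 4 + 2, so 192^126 ≡ 81·9·3·83·205·243 ≡ 27 (mod 313)
126^2 = 15876 ≡ 226
126^4 ≡ 226^2 = 51076 ≡ 57
126^8 ≡ 57^2 = 3249 ≡ 119
12 = 8 + 4, so 126^12 ≡ 119·57 ≡ 210 (mod 313)
27·210 = 5670 ≡ 36 (mod 313)
238 ≠ 36, so verification fails.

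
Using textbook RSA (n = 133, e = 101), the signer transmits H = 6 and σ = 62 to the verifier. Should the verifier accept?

accept

Squares mod 133: σ^1≡62, σ^2≡120, σ^4≡36, σ^8≡99, σ^16≡92, σ^32≡85, σ^64≡43
101 = 64 + 32 + 4 + 1, so σ^101 ≡ 43·85·36·62 ≡ 6 (mod 133)
σ^101 mod 133 = 6 matches H.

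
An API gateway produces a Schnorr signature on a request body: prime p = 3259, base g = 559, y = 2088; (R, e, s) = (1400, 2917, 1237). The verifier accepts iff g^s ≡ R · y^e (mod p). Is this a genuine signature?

g^s mod p:
559^2 = 312481 ≡ 2876
559^4 ≡ 2876^2 = 8271376 ≡ 34
559^8 ≡ 34^2 = 1156
559^16 ≡ 1156^2 = 1336336 ≡ 146
559^32 ≡ 146^2 = 21316 ≡ 1762
559^64 ≡ 1762^2 = 3104644 ≡ 2076
559^128 ≡ 2076^2 = 4309776 ≡ 1378
559^256 ≡ 1378^2 = 1898884 ≡ 2146
559^512 ≡ 2146^2 = 4605316 ≡ 349
559^1024 ≡ 349^2 = 121801 ≡ 1218
1237 = 1024 + 128 + 64 + 16 + 4 + 1, so 559^1237 ≡ 1218·1378·2076·146·34·559 ≡ 803 (mod 3259)
R · y^e mod p:
2088^2 = 4359744 ≡ 2461
2088^4 ≡ 2461^2 = 6056521 ≡ 1299
2088^8 ≡ 1299^2 = 1687401 ≡ 2498
2088^16 ≡ 2498^2 = 6240004 ≡ 2278
2088^32 ≡ 2278^2 = 5189284 ≡ 956
2088^64 ≡ 956^2 = 913936 ≡ 1416
2088^128 ≡ 1416^2 = 2005056 ≡ 771
2088^256 ≡ 771^2 = 594441 ≡ 1303
2088^512 ≡ 1303^2 = 1697809 ≡ 3129
2088^1024 ≡ 3129^2 = 9790641 ≡ 605
2088^2048 ≡ 605^2 = 366025 ≡ 1017
2917 = 2048 + 512 + 256 + 64 + 32 + 4 + 1, so 2088^2917 ≡ 1017·3129·1303·1416·956·1299·2088 ≡ 2487 (mod 3259)
1400·2487 = 3481800 ≡ 1188 (mod 3259)
803 ≠ 1188; the check fails.

forged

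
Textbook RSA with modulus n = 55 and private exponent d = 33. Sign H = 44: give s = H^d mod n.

44

H^2 ≡ 44^2 = 1936 ≡ 11
H^4 ≡ 11^2 = 121 ≡ 11
H^8 ≡ 11^2 = 121 ≡ 11
H^16 ≡ 11^2 = 121 ≡ 11
H^32 ≡ 11^2 = 121 ≡ 11
33 = 32 + 1, so H^33 ≡ 11·44 ≡ 44 (mod 55)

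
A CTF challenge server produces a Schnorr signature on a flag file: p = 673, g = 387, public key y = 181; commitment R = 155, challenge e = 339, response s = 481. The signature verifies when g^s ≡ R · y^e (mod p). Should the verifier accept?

g^s mod p:
387^2 = 149769 ≡ 363
387^4 ≡ 363^2 = 131769 ≡ 534
387^8 ≡ 534^2 = 285156 ≡ 477
387^16 ≡ 477^2 = 227529 ≡ 55
387^32 ≡ 55^2 = 3025 ≡ 333
387^64 ≡ 333^2 = 110889 ≡ 517
387^128 ≡ 517^2 = 267289 ≡ 108
387^256 ≡ 108^2 = 11664 ≡ 223
481 = 256 + 128 + 64 + 32 + 1, so 387^481 ≡ 223·108·517·333·387 ≡ 188 (mod 673)
R · y^e mod p:
181^2 = 32761 ≡ 457
181^4 ≡ 457^2 = 208849 ≡ 219
181^8 ≡ 219^2 = 47961 ≡ 178
181^16 ≡ 178^2 = 31684 ≡ 53
181^32 ≡ 53^2 = 2809 ≡ 117
181^64 ≡ 117^2 = 13689 ≡ 229
181^128 ≡ 229^2 = 52441 ≡ 620
181^256 ≡ 620^2 = 384400 ≡ 117
339 = 256 + 64 + 16 + 2 + 1, so 181^339 ≡ 117·229·53·457·181 ≡ 62 (mod 673)
155·62 = 9610 ≡ 188 (mod 673)
188 ≡ 188 (mod 673); signature holds.

accept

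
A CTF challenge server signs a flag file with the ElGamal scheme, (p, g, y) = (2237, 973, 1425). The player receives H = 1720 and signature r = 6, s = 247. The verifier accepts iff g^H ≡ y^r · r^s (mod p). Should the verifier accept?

Left side g^H mod p:
973^2 = 946729 ≡ 478
973^4 ≡ 478^2 = 228484 ≡ 310
973^8 ≡ 310^2 = 96100 ≡ 2146
973^16 ≡ 2146^2 = 4605316 ≡ 1570
973^32 ≡ 1570^2 = 2464900 ≡ 1963
973^64 ≡ 1963^2 = 3853369 ≡ 1255
973^128 ≡ 1255^2 = 1575025 ≡ 177
973^256 ≡ 177^2 = 31329 ≡ 11
973^512 ≡ 11^2 = 121
973^1024 ≡ 121^2 = 14641 ≡ 1219
1720 = 1024 + 512 + 128 + 32 + 16 + 8, so 973^1720 ≡ 1219·121·177·1963·1570·2146 ≡ 1056 (mod 2237)
Right side y^r · r^s mod p:
1425^2 = 2030625 ≡ 1666
1425^4 ≡ 1666^2 = 2775556 ≡ 1676
6 = 4 + 2, so 1425^6 ≡ 1676·1666 ≡ 440 (mod 2237)
6^2 = 36
6^4 ≡ 36^2 = 1296
6^8 ≡ 1296^2 = 1679616 ≡ 1866
6^16 ≡ 1866^2 = 3481956 ≡ 1184
6^32 ≡ 1184^2 = 1401856 ≡ 1494
6^64 ≡ 1494^2 = 2232036 ≡ 1747
6^128 ≡ 1747^2 = 3052009 ≡ 741
247 = 128 + 64 + 32 + 16 + 4 + 2 + 1, so 6^247 ≡ 741·1747·1494·1184·1296·36·6 ≡ 2126 (mod 2237)
440·2126 = 935440 ≡ 374 (mod 2237)
1056 ≠ 374, so verification fails.

reject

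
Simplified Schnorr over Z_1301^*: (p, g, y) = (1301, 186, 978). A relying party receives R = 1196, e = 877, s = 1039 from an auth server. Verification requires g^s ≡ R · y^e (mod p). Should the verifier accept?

g^s mod p:
186^2 = 34596 ≡ 770
186^4 ≡ 770^2 = 592900 ≡ 945
186^8 ≡ 945^2 = 893025 ≡ 539
186^16 ≡ 539^2 = 290521 ≡ 398
186^32 ≡ 398^2 = 158404 ≡ 983
186^64 ≡ 983^2 = 966289 ≡ 947
186^128 ≡ 947^2 = 896809 ≡ 420
186^256 ≡ 420^2 = 176400 ≡ 765
186^512 ≡ 765^2 = 585225 ≡ 1076
186^1024 ≡ 1076^2 = 1157776 ≡ 1187
1039 = 1024 + 8 + 4 + 2 + 1, so 186^1039 ≡ 1187·539·945·770·186 ≡ 1141 (mod 1301)
R · y^e mod p:
978^2 = 956484 ≡ 249
978^4 ≡ 249^2 = 62001 ≡ 854
978^8 ≡ 854^2 = 729316 ≡ 756
978^16 ≡ 756^2 = 571536 ≡ 397
978^32 ≡ 397^2 = 157609 ≡ 188
978^64 ≡ 188^2 = 35344 ≡ 217
978^128 ≡ 217^2 = 47089 ≡ 253
978^256 ≡ 253^2 = 64009 ≡ 260
978^512 ≡ 260^2 = 67600 ≡ 1249
877 = 512 + 256 + 64 + 32 + 8 + 4 + 1, so 978^877 ≡ 1249·260·217·188·756·854·978 ≡ 325 (mod 1301)
1196·325 = 388700 ≡ 1002 (mod 1301)
1141 ≠ 1002; the check fails.

reject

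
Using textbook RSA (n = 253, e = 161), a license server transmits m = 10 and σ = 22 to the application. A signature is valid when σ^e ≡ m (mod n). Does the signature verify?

σ^161 mod 253 = 22
σ^161 mod 253 = 22, but m = 10.

does not verify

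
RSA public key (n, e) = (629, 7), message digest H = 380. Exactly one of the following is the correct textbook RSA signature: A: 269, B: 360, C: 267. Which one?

A

Candidate A: Squares mod 629: 269^1≡269, 269^2≡26, 269^4≡47; 7 = 4 + 2 + 1, so 269^7 ≡ 47·26·269 ≡ 380 (mod 629)
  → matches H = 380
Candidate B: Squares mod 629: 360^1≡360, 360^2≡26, 360^4≡47; 7 = 4 + 2 + 1, so 360^7 ≡ 47·26·360 ≡ 249 (mod 629)
Candidate C: Squares mod 629: 267^1≡267, 267^2≡212, 267^4≡285; 7 = 4 + 2 + 1, so 267^7 ≡ 285·212·267 ≡ 177 (mod 629)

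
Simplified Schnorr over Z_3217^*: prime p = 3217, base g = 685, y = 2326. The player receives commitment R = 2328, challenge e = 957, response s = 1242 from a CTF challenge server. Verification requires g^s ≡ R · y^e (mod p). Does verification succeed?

g^s mod p:
685^2 = 469225 ≡ 2760
685^4 ≡ 2760^2 = 7617600 ≡ 2961
685^8 ≡ 2961^2 = 8767521 ≡ 1196
685^16 ≡ 1196^2 = 1430416 ≡ 2068
685^32 ≡ 2068^2 = 4276624 ≡ 1231
685^64 ≡ 1231^2 = 1515361 ≡ 154
685^128 ≡ 154^2 = 23716 ≡ 1197
685^256 ≡ 1197^2 = 1432809 ≡ 1244
685^512 ≡ 1244^2 = 1547536 ≡ 159
685^1024 ≡ 159^2 = 25281 ≡ 2762
1242 = 1024 + 128 + 64 + 16 + 8 + 2, so 685^1242 ≡ 2762·1197·154·2068·1196·2760 ≡ 94 (mod 3217)
R · y^e mod p:
2326^2 = 5410276 ≡ 2499
2326^4 ≡ 2499^2 = 6245001 ≡ 804
2326^8 ≡ 804^2 = 646416 ≡ 3016
2326^16 ≡ 3016^2 = 9096256 ≡ 1797
2326^32 ≡ 1797^2 = 3229209 ≡ 2558
2326^64 ≡ 2558^2 = 6543364 ≡ 3203
2326^128 ≡ 3203^2 = 10259209 ≡ 196
2326^256 ≡ 196^2 = 38416 ≡ 3029
2326^512 ≡ 3029^2 = 9174841 ≡ 3174
957 = 512 + 256 + 128 + 32 + 16 + 8 + 4 + 1, so 2326^957 ≡ 3174·3029·196·2558·1797·3016·804·2326 ≡ 2656 (mod 3217)
2328·2656 = 6183168 ≡ 94 (mod 3217)
94 ≡ 94 (mod 3217); signature holds.

passes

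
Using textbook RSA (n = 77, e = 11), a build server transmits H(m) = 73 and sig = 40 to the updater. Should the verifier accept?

accept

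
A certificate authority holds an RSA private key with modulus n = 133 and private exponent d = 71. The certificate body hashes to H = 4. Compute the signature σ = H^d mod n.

100

Squares mod 133: H^1≡4, H^2≡16, H^4≡123, H^8≡100, H^16≡25, H^32≡93, H^64≡4
71 = 64 + 4 + 2 + 1, so H^71 ≡ 4·123·16·4 ≡ 100 (mod 133)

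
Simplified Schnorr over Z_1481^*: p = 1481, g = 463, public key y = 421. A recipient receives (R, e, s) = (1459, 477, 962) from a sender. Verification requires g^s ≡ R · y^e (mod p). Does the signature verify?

does not verify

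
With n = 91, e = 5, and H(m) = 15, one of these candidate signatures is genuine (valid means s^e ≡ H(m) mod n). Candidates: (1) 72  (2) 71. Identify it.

2

Candidate 1: Squares mod 91: 72^1≡72, 72^2≡88, 72^4≡9; 5 = 4 + 1, so 72^5 ≡ 9·72 ≡ 11 (mod 91)
Candidate 2: Squares mod 91: 71^1≡71, 71^2≡36, 71^4≡22; 5 = 4 + 1, so 71^5 ≡ 22·71 ≡ 15 (mod 91)
  → matches H(m) = 15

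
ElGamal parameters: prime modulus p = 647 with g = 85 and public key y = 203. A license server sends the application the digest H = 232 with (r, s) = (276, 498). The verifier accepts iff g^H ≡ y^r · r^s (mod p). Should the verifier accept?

Left side g^H mod p:
85^2 = 7225 ≡ 108
85^4 ≡ 108^2 = 11664 ≡ 18
85^8 ≡ 18^2 = 324
85^16 ≡ 324^2 = 104976 ≡ 162
85^32 ≡ 162^2 = 26244 ≡ 364
85^64 ≡ 364^2 = 132496 ≡ 508
85^128 ≡ 508^2 = 258064 ≡ 558
232 = 128 + 64 + 32 + 8, so 85^232 ≡ 558·508·364·324 ≡ 609 (mod 647)
Right side y^r · r^s mod p:
203^2 = 41209 ≡ 448
203^4 ≡ 448^2 = 200704 ≡ 134
203^8 ≡ 134^2 = 17956 ≡ 487
203^16 ≡ 487^2 = 237169 ≡ 367
203^32 ≡ 367^2 = 134689 ≡ 113
203^64 ≡ 113^2 = 12769 ≡ 476
203^128 ≡ 476^2 = 226576 ≡ 126
203^256 ≡ 126^2 = 15876 ≡ 348
276 = 256 + 16 + 4, so 203^276 ≡ 348·367·134 ≡ 147 (mod 647)
276^2 = 76176 ≡ 477
276^4 ≡ 477^2 = 227529 ≡ 432
276^8 ≡ 432^2 = 186624 ≡ 288
276^16 ≡ 288^2 = 82944 ≡ 128
276^32 ≡ 128^2 = 16384 ≡ 209
276^64 ≡ 209^2 = 43681 ≡ 332
276^128 ≡ 332^2 = 110224 ≡ 234
276^256 ≡ 234^2 = 54756 ≡ 408
498 = 256 + 128 + 64 + 32 + 16 + 2, so 276^498 ≡ 408·234·332·209·128·477 ≡ 189 (mod 647)
147·189 = 27783 ≡ 609 (mod 647)
609 ≡ 609 (mod 647), so the signature is genuine.

accept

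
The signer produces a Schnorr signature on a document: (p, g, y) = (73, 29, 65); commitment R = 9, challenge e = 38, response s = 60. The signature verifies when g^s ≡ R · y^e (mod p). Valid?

no

g^s mod p:
29^2 = 841 ≡ 38
29^4 ≡ 38^2 = 1444 ≡ 57
29^8 ≡ 57^2 = 3249 ≡ 37
29^16 ≡ 37^2 = 1369 ≡ 55
29^32 ≡ 55^2 = 3025 ≡ 32
60 = 32 + 16 + 8 + 4, so 29^60 ≡ 32·55·37·57 ≡ 9 (mod 73)
R · y^e mod p:
65^2 = 4225 ≡ 64
65^4 ≡ 64^2 = 4096 ≡ 8
65^8 ≡ 8^2 = 64
65^16 ≡ 64^2 = 4096 ≡ 8
65^32 ≡ 8^2 = 64
38 = 32 + 4 + 2, so 65^38 ≡ 64·8·64 ≡ 64 (mod 73)
9·64 = 576 ≡ 65 (mod 73)
9 ≠ 65; the check fails.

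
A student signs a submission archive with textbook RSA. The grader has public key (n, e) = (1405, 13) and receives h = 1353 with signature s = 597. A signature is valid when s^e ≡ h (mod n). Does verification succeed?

Squares mod 1405: s^1≡597, s^2≡944, s^4≡366, s^8≡481
13 = 8 + 4 + 1, so s^13 ≡ 481·366·597 ≡ 1247 (mod 1405)
1247 ≠ 1353, so verification fails.

fails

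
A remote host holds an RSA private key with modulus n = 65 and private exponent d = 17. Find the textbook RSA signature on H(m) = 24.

(H(m))^2 ≡ 24^2 = 576 ≡ 56
(H(m))^4 ≡ 56^2 = 3136 ≡ 16
(H(m))^8 ≡ 16^2 = 256 ≡ 61
(H(m))^16 ≡ 61^2 = 3721 ≡ 16
17 = 16 + 1, so (H(m))^17 ≡ 16·24 ≡ 59 (mod 65)

59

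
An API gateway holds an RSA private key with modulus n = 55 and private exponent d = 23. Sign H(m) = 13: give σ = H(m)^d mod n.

52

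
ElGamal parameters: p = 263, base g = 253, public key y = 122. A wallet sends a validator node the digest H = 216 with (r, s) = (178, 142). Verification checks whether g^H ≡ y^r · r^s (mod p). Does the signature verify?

Left side g^H mod p:
Squares mod 263: 253^1≡253, 253^2≡100, 253^4≡6, 253^8≡36, 253^16≡244, 253^32≡98, 253^64≡136, 253^128≡86
216 = 128 + 64 + 16 + 8, so 253^216 ≡ 86·136·244·36 ≡ 133 (mod 263)
Right side y^r · r^s mod p:
Squares mod 263: 122^1≡122, 122^2≡156, 122^4≡140, 122^8≡138, 122^16≡108, 122^32≡92, 122^64≡48, 122^128≡200
178 = 128 + 32 + 16 + 2, so 122^178 ≡ 200·92·108·156 ≡ 103 (mod 263)
Squares mod 263: 178^1≡178, 178^2≡124, 178^4≡122, 178^8≡156, 178^16≡140, 178^32≡138, 178^64≡108, 178^128≡92
142 = 128 + 8 + 4 + 2, so 178^142 ≡ 92·156·122·124 ≡ 36 (mod 263)
103·36 = 3708 ≡ 26 (mod 263)
133 ≠ 26, so verification fails.

does not verify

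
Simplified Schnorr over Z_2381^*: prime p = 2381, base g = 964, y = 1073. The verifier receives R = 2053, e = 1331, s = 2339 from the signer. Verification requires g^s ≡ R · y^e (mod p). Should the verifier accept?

g^s mod p:
Squares mod 2381: 964^1≡964, 964^2≡706, 964^4≡807, 964^8≡1236, 964^16≡1475, 964^32≡1772, 964^64≡1826, 964^128≡876, 964^256≡694, 964^512≡674, 964^1024≡1886, 964^2048≡2163
2339 = 2048 + 256 + 32 + 2 + 1, so 964^2339 ≡ 2163·694·1772·706·964 ≡ 2282 (mod 2381)
R · y^e mod p:
Squares mod 2381: 1073^1≡1073, 1073^2≡1306, 1073^4≡840, 1073^8≡824, 1073^16≡391, 1073^32≡497, 1073^64≡1766, 1073^128≡2027, 1073^256≡1504, 1073^512≡66, 1073^1024≡1975
1331 = 1024 + 256 + 32 + 16 + 2 + 1, so 1073^1331 ≡ 1975·1504·497·391·1306·1073 ≡ 356 (mod 2381)
2053·356 = 730868 ≡ 2282 (mod 2381)
2282 ≡ 2282 (mod 2381); signature holds.

accept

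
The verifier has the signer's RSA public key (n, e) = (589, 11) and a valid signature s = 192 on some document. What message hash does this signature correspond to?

s^11 mod 589 = 243

243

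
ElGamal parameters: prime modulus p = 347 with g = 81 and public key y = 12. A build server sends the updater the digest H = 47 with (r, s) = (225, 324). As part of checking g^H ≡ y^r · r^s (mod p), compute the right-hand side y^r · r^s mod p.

Squares mod 347: 12^1≡12, 12^2≡144, 12^4≡263, 12^8≡116, 12^16≡270, 12^32≡30, 12^64≡206, 12^128≡102
225 = 128 + 64 + 32 + 1, so 12^225 ≡ 102·206·30·12 ≡ 67 (mod 347)
Squares mod 347: 225^1≡225, 225^2≡310, 225^4≡328, 225^8≡14, 225^16≡196, 225^32≡246, 225^64≡138, 225^128≡306, 225^256≡293
324 = 256 + 64 + 4, so 225^324 ≡ 293·138·328 ≡ 12 (mod 347)
y^r · r^s ≡ 67·12 = 804 ≡ 110 (mod 347)

110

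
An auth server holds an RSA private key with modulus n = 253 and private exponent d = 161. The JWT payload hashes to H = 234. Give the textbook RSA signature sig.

146

Squares mod 253: H^1≡234, H^2≡108, H^4≡26, H^8≡170, H^16≡58, H^32≡75, H^64≡59, H^128≡192
161 = 128 + 32 + 1, so H^161 ≡ 192·75·234 ≡ 146 (mod 253)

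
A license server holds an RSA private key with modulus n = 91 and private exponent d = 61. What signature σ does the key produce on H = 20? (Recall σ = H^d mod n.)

20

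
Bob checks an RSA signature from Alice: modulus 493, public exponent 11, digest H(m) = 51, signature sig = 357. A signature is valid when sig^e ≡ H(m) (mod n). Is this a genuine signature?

sig^11 mod 493 = 51
Since 51 equals the digest 51, verification succeeds.

genuine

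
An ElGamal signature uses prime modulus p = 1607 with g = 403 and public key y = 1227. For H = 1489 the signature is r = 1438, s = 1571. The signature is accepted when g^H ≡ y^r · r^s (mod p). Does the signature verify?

Left side g^H mod p:
403^2 = 162409 ≡ 102
403^4 ≡ 102^2 = 10404 ≡ 762
403^8 ≡ 762^2 = 580644 ≡ 517
403^16 ≡ 517^2 = 267289 ≡ 527
403^32 ≡ 527^2 = 277729 ≡ 1325
403^64 ≡ 1325^2 = 1755625 ≡ 781
403^128 ≡ 781^2 = 609961 ≡ 908
403^256 ≡ 908^2 = 824464 ≡ 73
403^512 ≡ 73^2 = 5329 ≡ 508
403^1024 ≡ 508^2 = 258064 ≡ 944
1489 = 1024 + 256 + 128 + 64 + 16 + 1, so 403^1489 ≡ 944·73·908·781·527·403 ≡ 1392 (mod 1607)
Right side y^r · r^s mod p:
1227^2 = 1505529 ≡ 1377
1227^4 ≡ 1377^2 = 1896129 ≡ 1476
1227^8 ≡ 1476^2 = 2178576 ≡ 1091
1227^16 ≡ 1091^2 = 1190281 ≡ 1101
1227^32 ≡ 1101^2 = 1212201 ≡ 523
1227^64 ≡ 523^2 = 273529 ≡ 339
1227^128 ≡ 339^2 = 114921 ≡ 824
1227^256 ≡ 824^2 = 678976 ≡ 822
1227^512 ≡ 822^2 = 675684 ≡ 744
1227^1024 ≡ 744^2 = 553536 ≡ 728
1438 = 1024 + 256 + 128 + 16 + 8 + 4 + 2, so 1227^1438 ≡ 728·822·824·1101·1091·1476·1377 ≡ 1194 (mod 1607)
1438^2 = 2067844 ≡ 1242
1438^4 ≡ 1242^2 = 1542564 ≡ 1451
1438^8 ≡ 1451^2 = 2105401 ≡ 231
1438^16 ≡ 231^2 = 53361 ≡ 330
1438^32 ≡ 330^2 = 108900 ≡ 1231
1438^64 ≡ 1231^2 = 1515361 ≡ 1567
1438^128 ≡ 1567^2 = 2455489 ≡ 1600
1438^256 ≡ 1600^2 = 2560000 ≡ 49
1438^512 ≡ 49^2 = 2401 ≡ 794
1438^1024 ≡ 794^2 = 630436 ≡ 492
1571 = 1024 + 512 + 32 + 2 + 1, so 1438^1571 ≡ 492·794·1231·1242·1438 ≡ 1269 (mod 1607)
1194·1269 = 1515186 ≡ 1392 (mod 1607)
1392 ≡ 1392 (mod 1607), so the signature is genuine.

verifies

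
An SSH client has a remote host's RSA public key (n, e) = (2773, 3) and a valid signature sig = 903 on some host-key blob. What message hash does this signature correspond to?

2410

sig^2 ≡ 903^2 = 815409 ≡ 147
3 = 2 + 1, so sig^3 ≡ 147·903 ≡ 2410 (mod 2773)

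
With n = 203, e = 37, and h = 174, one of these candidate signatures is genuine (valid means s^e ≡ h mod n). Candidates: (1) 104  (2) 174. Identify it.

2

Candidate 1: 104^2 = 10816 ≡ 57; 104^4 ≡ 57^2 = 3249 ≡ 1; 104^8 ≡ 1^2 = 1; 104^16 ≡ 1^2 = 1; 104^32 ≡ 1^2 = 1; 37 = 32 + 4 + 1, so 104^37 ≡ 1·1·104 ≡ 104 (mod 203)
Candidate 2: 174^2 = 30276 ≡ 29; 174^4 ≡ 29^2 = 841 ≡ 29; 174^8 ≡ 29^2 = 841 ≡ 29; 174^16 ≡ 29^2 = 841 ≡ 29; 174^32 ≡ 29^2 = 841 ≡ 29; 37 = 32 + 4 + 1, so 174^37 ≡ 29·29·174 ≡ 174 (mod 203)
  → matches h = 174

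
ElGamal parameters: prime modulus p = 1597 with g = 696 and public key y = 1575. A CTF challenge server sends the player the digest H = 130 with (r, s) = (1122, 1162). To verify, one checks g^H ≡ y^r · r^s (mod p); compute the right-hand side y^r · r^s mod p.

484

1575^2 = 2480625 ≡ 484
1575^4 ≡ 484^2 = 234256 ≡ 1094
1575^8 ≡ 1094^2 = 1196836 ≡ 683
1575^16 ≡ 683^2 = 466489 ≡ 165
1575^32 ≡ 165^2 = 27225 ≡ 76
1575^64 ≡ 76^2 = 5776 ≡ 985
1575^128 ≡ 985^2 = 970225 ≡ 846
1575^256 ≡ 846^2 = 715716 ≡ 260
1575^512 ≡ 260^2 = 67600 ≡ 526
1575^1024 ≡ 526^2 = 276676 ≡ 395
1122 = 1024 + 64 + 32 + 2, so 1575^1122 ≡ 395·985·76·484 ≡ 511 (mod 1597)
1122^2 = 1258884 ≡ 448
1122^4 ≡ 448^2 = 200704 ≡ 1079
1122^8 ≡ 1079^2 = 1164241 ≡ 28
1122^16 ≡ 28^2 = 784
1122^32 ≡ 784^2 = 614656 ≡ 1408
1122^64 ≡ 1408^2 = 1982464 ≡ 587
1122^128 ≡ 587^2 = 344569 ≡ 1214
1122^256 ≡ 1214^2 = 1473796 ≡ 1362
1122^512 ≡ 1362^2 = 1855044 ≡ 927
1122^1024 ≡ 927^2 = 859329 ≡ 143
1162 = 1024 + 128 + 8 + 2, so 1122^1162 ≡ 143·1214·28·448 ≡ 676 (mod 1597)
y^r · r^s ≡ 511·676 = 345436 ≡ 484 (mod 1597)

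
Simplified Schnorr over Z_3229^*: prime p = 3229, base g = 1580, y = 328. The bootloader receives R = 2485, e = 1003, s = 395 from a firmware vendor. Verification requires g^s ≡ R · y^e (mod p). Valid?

g^s mod p:
1580^395 mod 3229 = 1288
R · y^e mod p:
328^1003 mod 3229 = 907
2485·907 = 2253895 ≡ 53 (mod 3229)
1288 ≠ 53; the check fails.

no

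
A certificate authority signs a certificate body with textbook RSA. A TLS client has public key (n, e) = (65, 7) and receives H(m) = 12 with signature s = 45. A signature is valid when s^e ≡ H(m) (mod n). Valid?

s^2 ≡ 45^2 = 2025 ≡ 10
s^4 ≡ 10^2 = 100 ≡ 35
7 = 4 + 2 + 1, so s^7 ≡ 35·10·45 ≡ 20 (mod 65)
The recovered value 20 does not match the digest 12.

no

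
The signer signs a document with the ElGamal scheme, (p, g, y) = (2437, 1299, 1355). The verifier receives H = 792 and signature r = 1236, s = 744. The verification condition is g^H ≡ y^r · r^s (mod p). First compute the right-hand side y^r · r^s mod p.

1355^2 = 1836025 ≡ 964
1355^4 ≡ 964^2 = 929296 ≡ 799
1355^8 ≡ 799^2 = 638401 ≡ 2344
1355^16 ≡ 2344^2 = 5494336 ≡ 1338
1355^32 ≡ 1338^2 = 1790244 ≡ 1486
1355^64 ≡ 1486^2 = 2208196 ≡ 274
1355^128 ≡ 274^2 = 75076 ≡ 1966
1355^256 ≡ 1966^2 = 3865156 ≡ 74
1355^512 ≡ 74^2 = 5476 ≡ 602
1355^1024 ≡ 602^2 = 362404 ≡ 1728
1236 = 1024 + 128 + 64 + 16 + 4, so 1355^1236 ≡ 1728·1966·274·1338·799 ≡ 659 (mod 2437)
1236^2 = 1527696 ≡ 2134
1236^4 ≡ 2134^2 = 4553956 ≡ 1640
1236^8 ≡ 1640^2 = 2689600 ≡ 1589
1236^16 ≡ 1589^2 = 2524921 ≡ 189
1236^32 ≡ 189^2 = 35721 ≡ 1603
1236^64 ≡ 1603^2 = 2569609 ≡ 1011
1236^128 ≡ 1011^2 = 1022121 ≡ 1018
1236^256 ≡ 1018^2 = 1036324 ≡ 599
1236^512 ≡ 599^2 = 358801 ≡ 562
744 = 512 + 128 + 64 + 32 + 8, so 1236^744 ≡ 562·1018·1011·1603·1589 ≡ 659 (mod 2437)
y^r · r^s ≡ 659·659 = 434281 ≡ 495 (mod 2437)

495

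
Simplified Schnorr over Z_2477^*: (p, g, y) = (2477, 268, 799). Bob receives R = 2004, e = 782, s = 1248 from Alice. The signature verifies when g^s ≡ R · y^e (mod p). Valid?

yes

g^s mod p:
Squares mod 2477: 268^1≡268, 268^2≡2468, 268^4≡81, 268^8≡1607, 268^16≡1415, 268^32≡809, 268^64≡553, 268^128≡1138, 268^256≡2050, 268^512≡1508, 268^1024≡178
1248 = 1024 + 128 + 64 + 32, so 268^1248 ≡ 178·1138·553·809 ≡ 399 (mod 2477)
R · y^e mod p:
Squares mod 2477: 799^1≡799, 799^2≡1812, 799^4≡1319, 799^8≡907, 799^16≡285, 799^32≡1961, 799^64≡1217, 799^128≡2320, 799^256≡2356, 799^512≡2256
782 = 512 + 256 + 8 + 4 + 2, so 799^782 ≡ 2256·2356·907·1319·1812 ≡ 2340 (mod 2477)
2004·2340 = 4689360 ≡ 399 (mod 2477)
399 ≡ 399 (mod 2477); signature holds.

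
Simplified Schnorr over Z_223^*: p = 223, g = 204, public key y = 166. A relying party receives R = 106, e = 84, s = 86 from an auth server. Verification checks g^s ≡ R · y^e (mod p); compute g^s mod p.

36

204^2 = 41616 ≡ 138
204^4 ≡ 138^2 = 19044 ≡ 89
204^8 ≡ 89^2 = 7921 ≡ 116
204^16 ≡ 116^2 = 13456 ≡ 76
204^32 ≡ 76^2 = 5776 ≡ 201
204^64 ≡ 201^2 = 40401 ≡ 38
86 = 64 + 16 + 4 + 2, so 204^86 ≡ 38·76·89·138 ≡ 36 (mod 223)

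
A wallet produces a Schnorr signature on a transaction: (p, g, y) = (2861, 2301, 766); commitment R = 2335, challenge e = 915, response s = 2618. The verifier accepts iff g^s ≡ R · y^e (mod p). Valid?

no

g^s mod p:
Squares mod 2861: 2301^1≡2301, 2301^2≡1751, 2301^4≡1870, 2301^8≡758, 2301^16≡2364, 2301^32≡963, 2301^64≡405, 2301^128≡948, 2301^256≡350, 2301^512≡2338, 2301^1024≡1734, 2301^2048≡2706
2618 = 2048 + 512 + 32 + 16 + 8 + 2, so 2301^2618 ≡ 2706·2338·963·2364·758·1751 ≡ 484 (mod 2861)
R · y^e mod p:
Squares mod 2861: 766^1≡766, 766^2≡251, 766^4≡59, 766^8≡620, 766^16≡1026, 766^32≡2689, 766^64≡974, 766^128≡1685, 766^256≡1113, 766^512≡2817
915 = 512 + 256 + 128 + 16 + 2 + 1, so 766^915 ≡ 2817·1113·1685·1026·251·766 ≡ 262 (mod 2861)
2335·262 = 611770 ≡ 2377 (mod 2861)
484 ≠ 2377; the check fails.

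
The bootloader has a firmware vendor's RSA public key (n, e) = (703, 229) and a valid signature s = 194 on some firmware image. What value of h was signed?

Squares mod 703: s^1≡194, s^2≡377, s^4≡123, s^8≡366, s^16≡386, s^32≡663, s^64≡194, s^128≡377
229 = 128 + 64 + 32 + 4 + 1, so s^229 ≡ 377·194·663·123·194 ≡ 123 (mod 703)

123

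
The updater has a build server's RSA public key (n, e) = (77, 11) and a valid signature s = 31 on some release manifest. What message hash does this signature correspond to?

s^2 ≡ 31^2 = 961 ≡ 37
s^4 ≡ 37^2 = 1369 ≡ 60
s^8 ≡ 60^2 = 3600 ≡ 58
11 = 8 + 2 + 1, so s^11 ≡ 58·37·31 ≡ 75 (mod 77)

75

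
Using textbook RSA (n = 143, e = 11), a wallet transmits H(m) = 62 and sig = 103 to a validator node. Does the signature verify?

sig^2 ≡ 103^2 = 10609 ≡ 27
sig^4 ≡ 27^2 = 729 ≡ 14
sig^8 ≡ 14^2 = 196 ≡ 53
11 = 8 + 2 + 1, so sig^11 ≡ 53·27·103 ≡ 103 (mod 143)
sig^11 mod 143 = 103, but H(m) = 62.

does not verify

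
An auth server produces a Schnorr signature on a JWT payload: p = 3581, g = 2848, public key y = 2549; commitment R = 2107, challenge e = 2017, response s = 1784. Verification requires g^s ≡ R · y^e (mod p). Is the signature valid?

invalid

g^s mod p:
Squares mod 3581: 2848^1≡2848, 2848^2≡139, 2848^4≡1416, 2848^8≡3277, 2848^16≡2891, 2848^32≡3408, 2848^64≡1281, 2848^128≡863, 2848^256≡3502, 2848^512≡2660, 2848^1024≡3125
1784 = 1024 + 512 + 128 + 64 + 32 + 16 + 8, so 2848^1784 ≡ 3125·2660·863·1281·3408·2891·3277 ≡ 3499 (mod 3581)
R · y^e mod p:
Squares mod 3581: 2549^1≡2549, 2549^2≡1467, 2549^4≡3489, 2549^8≡1302, 2549^16≡1391, 2549^32≡1141, 2549^64≡1978, 2549^128≡2032, 2549^256≡131, 2549^512≡2837, 2549^1024≡2062
2017 = 1024 + 512 + 256 + 128 + 64 + 32 + 1, so 2549^2017 ≡ 2062·2837·131·2032·1978·1141·2549 ≡ 3465 (mod 3581)
2107·3465 = 7300755 ≡ 2677 (mod 3581)
3499 ≠ 2677; the check fails.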